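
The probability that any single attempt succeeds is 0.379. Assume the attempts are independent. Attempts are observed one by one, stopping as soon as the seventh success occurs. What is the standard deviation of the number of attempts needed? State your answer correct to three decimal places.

Y = total attempts until the seventh success; negative binomial with r=7, p=0.379.
SD(Y) = √[r(1−p)/p²] = √(30.26295) = 5.50118

5.501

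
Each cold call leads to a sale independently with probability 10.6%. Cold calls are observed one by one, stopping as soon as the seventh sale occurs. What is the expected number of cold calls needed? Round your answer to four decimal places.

66.0377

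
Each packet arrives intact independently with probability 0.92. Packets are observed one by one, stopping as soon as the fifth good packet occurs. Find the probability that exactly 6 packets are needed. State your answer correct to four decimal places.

0.2636

Y = trial on which the fifth success occurs; negative binomial, r=5, p=0.92.
P(Y=6) = C(5,4) · p^5 · (1−p)^1
= 5 · 0.65908 · 0.08 = 0.263633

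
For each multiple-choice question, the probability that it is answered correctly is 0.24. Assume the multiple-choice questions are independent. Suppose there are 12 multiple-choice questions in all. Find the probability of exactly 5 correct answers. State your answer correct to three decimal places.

X ~ Binomial(n=12, p=0.24).
P(X=5) = C(12,5) · p^5 · (1−p)^7
= 792 · 0.00079626 · 0.14645 = 0.09236

0.092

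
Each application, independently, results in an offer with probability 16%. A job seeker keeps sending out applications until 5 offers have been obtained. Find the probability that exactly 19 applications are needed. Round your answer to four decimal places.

0.0279

Y = trial on which the fifth success occurs; negative binomial, r=5, p=0.16.
P(Y=19) = C(18,4) · p^5 · (1−p)^14
= 3060 · 0.00010486 · 0.087078 = 0.027940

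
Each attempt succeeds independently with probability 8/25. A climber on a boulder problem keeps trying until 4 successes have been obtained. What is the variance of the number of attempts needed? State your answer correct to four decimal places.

Y = total attempts until the fourth success; negative binomial with r=4, p=0.32.
Var(Y) = r(1−p)/p² = 4·0.68 / 0.32² = 26.562500

26.5625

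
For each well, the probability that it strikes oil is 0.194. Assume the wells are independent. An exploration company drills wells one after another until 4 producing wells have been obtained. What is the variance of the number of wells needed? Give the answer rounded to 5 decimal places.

Y = total wells until the fourth success; negative binomial with r=4, p=0.194.
Var(Y) = r(1−p)/p² = 4·0.806 / 0.194² = 85.6626634

85.66266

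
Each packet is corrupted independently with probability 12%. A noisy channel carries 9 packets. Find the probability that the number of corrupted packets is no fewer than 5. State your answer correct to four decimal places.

0.0021

X ~ Binomial(9, 0.12); P(X ≥ 5) = Σ C(9,k) p^k (1−p)^(9−k) over k:
  k=5: C(9,5)·0.12^5·0.88^4 = 0.001880
  k=6: C(9,6)·0.12^6·0.88^3 = 0.000171
  k=7: C(9,7)·0.12^7·0.88^2 = 0.000010
  k=8: C(9,8)·0.12^8·0.88^1 = 0.000000
  k=9: C(9,9)·0.12^9·0.88^0 = 0.000000
Total = 0.002061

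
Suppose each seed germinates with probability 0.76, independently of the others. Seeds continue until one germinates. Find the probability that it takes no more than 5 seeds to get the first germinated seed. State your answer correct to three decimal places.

0.999

Y = number of seeds to the first success; geometric, p = 0.76.
P(Y ≤ 5) = 1 − (1−p)^5 = 1 − 0.00080 = 0.99920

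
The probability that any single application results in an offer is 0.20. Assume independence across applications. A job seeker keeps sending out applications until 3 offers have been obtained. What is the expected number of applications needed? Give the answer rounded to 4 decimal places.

Y = total applications until the third success; negative binomial with r=3, p=0.20.
E[Y] = r / p = 3 / 0.20 = 15.000000

15.0000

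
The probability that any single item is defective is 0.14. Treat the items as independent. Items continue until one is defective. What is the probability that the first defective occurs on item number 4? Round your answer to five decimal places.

Geometric (trials to first success), p = 0.14.
P(Y = 4) = (1−p)^3 · p = 0.63606 · 0.14 = 0.0890478

0.08905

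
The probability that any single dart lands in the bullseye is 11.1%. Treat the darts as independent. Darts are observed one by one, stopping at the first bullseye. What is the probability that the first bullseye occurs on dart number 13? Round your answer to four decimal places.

0.0270

Geometric (trials to first success), p = 0.111.
P(Y = 13) = (1−p)^12 · p = 0.24368 · 0.111 = 0.027049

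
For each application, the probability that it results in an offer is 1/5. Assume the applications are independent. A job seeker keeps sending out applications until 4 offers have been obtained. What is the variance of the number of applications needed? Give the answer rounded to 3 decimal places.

80.000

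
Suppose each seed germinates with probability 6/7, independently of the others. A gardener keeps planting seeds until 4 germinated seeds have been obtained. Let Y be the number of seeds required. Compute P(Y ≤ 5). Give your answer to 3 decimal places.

0.848

Finishing within 5 seeds ⇔ at least 4 successes in the first 5. With X ~ Binomial(5, 0.857143), P(Y ≤ 5) = 1 − P(X ≤ 3).
  k=0: C(5,0)·0.857143^0·0.142857^5 = 0.00006
  k=1: C(5,1)·0.857143^1·0.142857^4 = 0.00178
  k=2: C(5,2)·0.857143^2·0.142857^3 = 0.02142
  k=3: C(5,3)·0.857143^3·0.142857^2 = 0.12852
1 − 0.15178 = 0.84822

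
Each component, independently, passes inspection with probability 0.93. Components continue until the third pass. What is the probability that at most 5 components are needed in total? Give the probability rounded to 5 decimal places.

0.99692

Finishing within 5 components ⇔ at least 3 successes in the first 5. With X ~ Binomial(5, 0.93), P(Y ≤ 5) = 1 − P(X ≤ 2).
  k=0: C(5,0)·0.93^0·0.07^5 = 0.0000017
  k=1: C(5,1)·0.93^1·0.07^4 = 0.0001116
  k=2: C(5,2)·0.93^2·0.07^3 = 0.0029666
1 − 0.0030799 = 0.9969201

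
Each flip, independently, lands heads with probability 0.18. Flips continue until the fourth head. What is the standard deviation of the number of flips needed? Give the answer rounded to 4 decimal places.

10.0615

Y = total flips until the fourth success; negative binomial with r=4, p=0.18.
SD(Y) = √[r(1−p)/p²] = √(101.234568) = 10.061539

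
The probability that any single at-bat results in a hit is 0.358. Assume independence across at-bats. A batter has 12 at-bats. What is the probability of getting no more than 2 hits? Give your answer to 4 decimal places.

X ~ Binomial(12, 0.358); P(X ≤ 2) = Σ C(12,k) p^k (1−p)^(12−k) over k:
  k=0: C(12,0)·0.358^0·0.642^12 = 0.004903
  k=1: C(12,1)·0.358^1·0.642^11 = 0.032806
  k=2: C(12,2)·0.358^2·0.642^10 = 0.100614
Total = 0.138323

0.1383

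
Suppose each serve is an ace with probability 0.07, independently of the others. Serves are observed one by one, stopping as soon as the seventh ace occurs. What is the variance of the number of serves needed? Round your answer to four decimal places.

Y = total serves until the seventh success; negative binomial with r=7, p=0.07.
Var(Y) = r(1−p)/p² = 7·0.93 / 0.07² = 1328.571429

1328.5714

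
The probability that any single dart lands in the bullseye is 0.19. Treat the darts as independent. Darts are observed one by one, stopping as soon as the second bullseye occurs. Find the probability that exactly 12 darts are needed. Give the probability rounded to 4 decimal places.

0.0483

Y = trial on which the second success occurs; negative binomial, r=2, p=0.19.
P(Y=12) = C(11,1) · p^2 · (1−p)^10
= 11 · 0.0361 · 0.12158 = 0.048278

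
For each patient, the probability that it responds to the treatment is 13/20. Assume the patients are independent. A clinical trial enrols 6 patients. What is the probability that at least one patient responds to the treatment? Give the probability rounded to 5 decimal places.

0.99816

P(at least one) = 1 − P(none) = 1 − (1 − 0.65)^6
= 1 − 0.0018383 = 0.9981617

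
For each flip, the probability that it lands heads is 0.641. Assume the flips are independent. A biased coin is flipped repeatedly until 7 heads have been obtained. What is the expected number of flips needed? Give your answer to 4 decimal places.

Y = total flips until the seventh success; negative binomial with r=7, p=0.641.
E[Y] = r / p = 7 / 0.641 = 10.920437

10.9204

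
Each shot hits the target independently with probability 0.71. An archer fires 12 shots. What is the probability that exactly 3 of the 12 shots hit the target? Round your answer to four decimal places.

X ~ Binomial(n=12, p=0.71).
P(X=3) = C(12,3) · p^3 · (1−p)^9
= 220 · 0.35791 · 1.4507e-05 = 0.001142

0.0011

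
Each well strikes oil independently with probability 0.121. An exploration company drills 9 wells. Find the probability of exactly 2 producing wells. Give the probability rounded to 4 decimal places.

0.2137

X ~ Binomial(n=9, p=0.121).
P(X=2) = C(9,2) · p^2 · (1−p)^7
= 36 · 0.014641 · 0.40544 = 0.213695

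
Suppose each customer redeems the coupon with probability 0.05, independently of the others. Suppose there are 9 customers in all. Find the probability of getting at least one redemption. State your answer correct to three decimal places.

P(at least one) = 1 − P(none) = 1 − (1 − 0.05)^9
= 1 − 0.63025 = 0.36975

0.370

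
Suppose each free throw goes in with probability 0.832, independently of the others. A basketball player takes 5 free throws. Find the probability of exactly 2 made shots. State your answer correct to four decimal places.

X ~ Binomial(n=5, p=0.832).
P(X=2) = C(5,2) · p^2 · (1−p)^3
= 10 · 0.69222 · 0.0047416 = 0.032823

0.0328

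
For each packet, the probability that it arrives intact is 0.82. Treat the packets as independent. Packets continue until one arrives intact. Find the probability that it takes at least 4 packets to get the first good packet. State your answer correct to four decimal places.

0.0058

Y = number of packets to the first success; geometric, p = 0.82.
P(Y > 3) = P(first 3 all fail) = (1−p)^3 = 0.005832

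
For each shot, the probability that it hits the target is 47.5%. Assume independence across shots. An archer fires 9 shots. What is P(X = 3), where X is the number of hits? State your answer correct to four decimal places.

X ~ Binomial(n=9, p=0.475).
P(X=3) = C(9,3) · p^3 · (1−p)^6
= 84 · 0.10717 · 0.020939 = 0.188502

0.1885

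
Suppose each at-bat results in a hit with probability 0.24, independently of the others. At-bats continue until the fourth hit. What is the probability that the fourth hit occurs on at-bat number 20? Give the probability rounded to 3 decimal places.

Y = trial on which the fourth success occurs; negative binomial, r=4, p=0.24.
P(Y=20) = C(19,3) · p^4 · (1−p)^16
= 969 · 0.0033178 · 0.012388 = 0.03983

0.040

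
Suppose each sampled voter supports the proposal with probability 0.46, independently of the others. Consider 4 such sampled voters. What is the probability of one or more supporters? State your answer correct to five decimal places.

0.91497

P(at least one) = 1 − P(none) = 1 − (1 − 0.46)^4
= 1 − 0.0850306 = 0.9149694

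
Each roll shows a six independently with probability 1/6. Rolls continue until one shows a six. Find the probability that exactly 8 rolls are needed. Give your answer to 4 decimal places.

Geometric (trials to first success), p = 0.166667.
P(Y = 8) = (1−p)^7 · p = 0.27908 · 0.166667 = 0.046514

0.0465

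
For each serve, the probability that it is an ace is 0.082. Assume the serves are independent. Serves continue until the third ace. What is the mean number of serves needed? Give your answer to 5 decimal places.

36.58537

Y = total serves until the third success; negative binomial with r=3, p=0.082.
E[Y] = r / p = 3 / 0.082 = 36.5853659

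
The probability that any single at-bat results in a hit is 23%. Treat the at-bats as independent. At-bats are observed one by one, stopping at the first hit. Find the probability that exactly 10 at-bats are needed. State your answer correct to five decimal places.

Geometric (trials to first success), p = 0.23.
P(Y = 10) = (1−p)^9 · p = 0.095152 · 0.23 = 0.0218849

0.02188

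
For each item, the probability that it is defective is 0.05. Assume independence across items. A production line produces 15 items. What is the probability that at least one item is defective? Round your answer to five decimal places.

P(at least one) = 1 − P(none) = 1 − (1 − 0.05)^15
= 1 − 0.4632912 = 0.5367088

0.53671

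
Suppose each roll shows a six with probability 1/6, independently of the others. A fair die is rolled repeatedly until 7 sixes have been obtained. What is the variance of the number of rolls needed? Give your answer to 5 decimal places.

210.00000

Y = total rolls until the seventh success; negative binomial with r=7, p=0.166667.
Var(Y) = r(1−p)/p² = 7·0.833333 / 0.166667² = 210.0000000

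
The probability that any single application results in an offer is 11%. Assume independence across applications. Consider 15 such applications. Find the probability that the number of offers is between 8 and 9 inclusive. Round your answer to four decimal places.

X ~ Binomial(15, 0.11); P(8 ≤ X ≤ 9) = Σ C(15,k) p^k (1−p)^(15−k) over k:
  k=8: C(15,8)·0.11^8·0.89^7 = 0.000061
  k=9: C(15,9)·0.11^9·0.89^6 = 0.000006
Total = 0.000067

0.0001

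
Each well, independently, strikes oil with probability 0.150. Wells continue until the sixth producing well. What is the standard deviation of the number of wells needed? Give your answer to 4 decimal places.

15.0555

Y = total wells until the sixth success; negative binomial with r=6, p=0.15.
SD(Y) = √[r(1−p)/p²] = √(226.666667) = 15.055453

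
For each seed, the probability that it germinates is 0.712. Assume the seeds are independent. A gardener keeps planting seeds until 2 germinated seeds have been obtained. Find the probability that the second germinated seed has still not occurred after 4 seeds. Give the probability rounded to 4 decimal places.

0.0749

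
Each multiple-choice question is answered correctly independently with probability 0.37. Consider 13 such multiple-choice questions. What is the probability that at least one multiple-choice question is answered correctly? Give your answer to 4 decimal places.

0.9975

P(at least one) = 1 − P(none) = 1 − (1 − 0.37)^13
= 1 − 0.002463 = 0.997537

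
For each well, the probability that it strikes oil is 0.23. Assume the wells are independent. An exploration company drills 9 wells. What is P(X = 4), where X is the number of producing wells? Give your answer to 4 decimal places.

X ~ Binomial(n=9, p=0.23).
P(X=4) = C(9,4) · p^4 · (1−p)^5
= 126 · 0.0027984 · 0.27068 = 0.095441

0.0954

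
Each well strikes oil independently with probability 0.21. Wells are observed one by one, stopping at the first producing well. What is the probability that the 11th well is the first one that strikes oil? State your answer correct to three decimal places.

Geometric (trials to first success), p = 0.21.
P(Y = 11) = (1−p)^10 · p = 0.094683 · 0.21 = 0.01988

0.020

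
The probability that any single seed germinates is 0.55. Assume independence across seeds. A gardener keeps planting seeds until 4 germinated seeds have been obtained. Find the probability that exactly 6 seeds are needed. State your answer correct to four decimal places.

0.1853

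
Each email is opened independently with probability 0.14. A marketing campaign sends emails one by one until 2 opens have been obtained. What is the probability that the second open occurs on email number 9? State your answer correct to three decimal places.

0.055

Y = trial on which the second success occurs; negative binomial, r=2, p=0.14.
P(Y=9) = C(8,1) · p^2 · (1−p)^7
= 8 · 0.0196 · 0.34793 = 0.05456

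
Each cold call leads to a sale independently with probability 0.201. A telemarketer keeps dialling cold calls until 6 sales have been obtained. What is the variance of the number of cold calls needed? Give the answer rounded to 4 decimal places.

118.6604

Y = total cold calls until the sixth success; negative binomial with r=6, p=0.201.
Var(Y) = r(1−p)/p² = 6·0.799 / 0.201² = 118.660429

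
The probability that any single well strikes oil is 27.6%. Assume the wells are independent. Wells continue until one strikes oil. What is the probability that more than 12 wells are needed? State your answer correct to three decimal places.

0.021

Y = number of wells to the first success; geometric, p = 0.276.
P(Y > 12) = P(first 12 all fail) = (1−p)^12 = 0.02074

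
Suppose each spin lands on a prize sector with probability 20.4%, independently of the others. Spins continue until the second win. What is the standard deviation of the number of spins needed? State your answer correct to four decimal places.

6.1850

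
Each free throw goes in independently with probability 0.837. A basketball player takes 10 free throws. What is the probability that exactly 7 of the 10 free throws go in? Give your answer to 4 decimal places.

X ~ Binomial(n=10, p=0.837).
P(X=7) = C(10,7) · p^7 · (1−p)^3
= 120 · 0.28779 · 0.0043307 = 0.149562

0.1496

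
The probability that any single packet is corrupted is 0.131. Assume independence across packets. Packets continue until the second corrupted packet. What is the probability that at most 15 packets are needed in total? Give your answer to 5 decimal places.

Finishing within 15 packets ⇔ at least 2 successes in the first 15. With X ~ Binomial(15, 0.131), P(Y ≤ 15) = 1 − P(X ≤ 1).
  k=0: C(15,0)·0.131^0·0.869^15 = 0.1217017
  k=1: C(15,1)·0.131^1·0.869^14 = 0.2751943
1 − 0.3968960 = 0.6031040

0.60310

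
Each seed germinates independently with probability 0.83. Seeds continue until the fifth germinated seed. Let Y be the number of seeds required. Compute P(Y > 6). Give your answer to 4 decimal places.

0.2713

Needing more than 6 seeds ⇔ fewer than 5 successes in the first 6. With X ~ Binomial(6, 0.83), P(Y > 6) = P(X ≤ 4).
  k=0: C(6,0)·0.83^0·0.17^6 = 0.000024
  k=1: C(6,1)·0.83^1·0.17^5 = 0.000707
  k=2: C(6,2)·0.83^2·0.17^4 = 0.008631
  k=3: C(6,3)·0.83^3·0.17^3 = 0.056184
  k=4: C(6,4)·0.83^4·0.17^2 = 0.205732
P(X ≤ 4) = 0.271277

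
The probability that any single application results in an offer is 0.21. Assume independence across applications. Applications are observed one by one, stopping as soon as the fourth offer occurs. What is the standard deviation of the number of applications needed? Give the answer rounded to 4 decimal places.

8.4649

Y = total applications until the fourth success; negative binomial with r=4, p=0.21.
SD(Y) = √[r(1−p)/p²] = √(71.655329) = 8.464947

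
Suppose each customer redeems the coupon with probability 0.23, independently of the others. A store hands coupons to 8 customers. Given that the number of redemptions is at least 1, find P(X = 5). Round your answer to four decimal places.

0.0188

X ~ Binomial(8, 0.23). Want P(X=5 | X≥1) = P(X=5) / P(X≥1).
P(X=5) = C(8,5)·0.23^5·0.77^3 = 0.016455
P(X≥1) = 1 − 0.123574 = 0.876426
Ratio = 0.016455 / 0.876426 = 0.018775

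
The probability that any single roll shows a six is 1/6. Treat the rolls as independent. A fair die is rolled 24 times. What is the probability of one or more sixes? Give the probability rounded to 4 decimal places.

P(at least one) = 1 − P(none) = 1 − (1 − 0.166667)^24
= 1 − 0.012579 = 0.987421

0.9874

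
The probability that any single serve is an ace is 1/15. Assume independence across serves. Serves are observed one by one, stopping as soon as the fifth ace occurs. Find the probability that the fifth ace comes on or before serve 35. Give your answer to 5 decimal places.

0.08073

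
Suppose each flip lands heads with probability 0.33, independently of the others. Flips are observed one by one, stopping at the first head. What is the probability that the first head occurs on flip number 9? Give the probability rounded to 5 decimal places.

0.01340

Geometric (trials to first success), p = 0.33.
P(Y = 9) = (1−p)^8 · p = 0.040607 · 0.33 = 0.0134002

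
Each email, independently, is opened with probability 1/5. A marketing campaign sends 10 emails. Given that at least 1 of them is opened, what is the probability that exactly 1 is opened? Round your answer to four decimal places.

0.3007

X ~ Binomial(10, 0.20). Want P(X=1 | X≥1) = P(X=1) / P(X≥1).
P(X=1) = C(10,1)·0.20^1·0.80^9 = 0.268435
P(X≥1) = 1 − 0.107374 = 0.892626
Ratio = 0.268435 / 0.892626 = 0.300726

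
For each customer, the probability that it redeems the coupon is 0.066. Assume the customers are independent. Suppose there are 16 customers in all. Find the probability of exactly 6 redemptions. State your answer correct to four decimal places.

0.0003

X ~ Binomial(n=16, p=0.066).
P(X=6) = C(16,6) · p^6 · (1−p)^10
= 8008 · 8.2654e-08 · 0.50521 = 0.000334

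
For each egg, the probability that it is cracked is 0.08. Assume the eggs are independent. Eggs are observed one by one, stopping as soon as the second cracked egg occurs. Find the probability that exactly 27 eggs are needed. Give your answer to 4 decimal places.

0.0207

Y = trial on which the second success occurs; negative binomial, r=2, p=0.08.
P(Y=27) = C(26,1) · p^2 · (1−p)^25
= 26 · 0.0064 · 0.12436 = 0.020694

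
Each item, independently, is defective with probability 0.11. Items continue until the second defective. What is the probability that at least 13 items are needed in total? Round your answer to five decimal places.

0.61331

Needing more than 12 items ⇔ fewer than 2 successes in the first 12. With X ~ Binomial(12, 0.11), P(Y > 12) = P(X ≤ 1).
  k=0: C(12,0)·0.11^0·0.89^12 = 0.2469904
  k=1: C(12,1)·0.11^1·0.89^11 = 0.3663228
P(X ≤ 1) = 0.6133132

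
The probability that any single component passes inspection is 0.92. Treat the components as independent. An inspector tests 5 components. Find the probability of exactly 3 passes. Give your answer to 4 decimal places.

0.0498

X ~ Binomial(n=5, p=0.92).
P(X=3) = C(5,3) · p^3 · (1−p)^2
= 10 · 0.77869 · 0.0064 = 0.049836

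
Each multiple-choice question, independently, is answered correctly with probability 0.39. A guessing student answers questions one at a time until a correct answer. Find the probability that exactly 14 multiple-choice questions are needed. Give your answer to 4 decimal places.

0.0006

Geometric (trials to first success), p = 0.39.
P(Y = 14) = (1−p)^13 · p = 0.0016192 · 0.39 = 0.000631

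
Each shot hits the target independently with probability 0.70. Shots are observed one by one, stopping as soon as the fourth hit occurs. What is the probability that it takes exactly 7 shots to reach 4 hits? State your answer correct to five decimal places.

0.12965

Y = trial on which the fourth success occurs; negative binomial, r=4, p=0.70.
P(Y=7) = C(6,3) · p^4 · (1−p)^3
= 20 · 0.2401 · 0.027 = 0.1296540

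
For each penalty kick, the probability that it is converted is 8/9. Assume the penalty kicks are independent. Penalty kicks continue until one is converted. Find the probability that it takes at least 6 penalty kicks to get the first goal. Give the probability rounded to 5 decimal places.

Y = number of penalty kicks to the first success; geometric, p = 0.888889.
P(Y > 5) = P(first 5 all fail) = (1−p)^5 = 0.0000169

0.00002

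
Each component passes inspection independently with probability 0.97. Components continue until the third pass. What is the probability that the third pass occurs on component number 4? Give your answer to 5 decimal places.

Y = trial on which the third success occurs; negative binomial, r=3, p=0.97.
P(Y=4) = C(3,2) · p^3 · (1−p)^1
= 3 · 0.91267 · 0.03 = 0.0821406

0.08214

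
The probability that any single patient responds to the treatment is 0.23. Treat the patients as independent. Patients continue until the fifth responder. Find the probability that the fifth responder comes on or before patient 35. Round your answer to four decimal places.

Finishing within 35 patients ⇔ at least 5 successes in the first 35. With X ~ Binomial(35, 0.23), P(Y ≤ 35) = 1 − P(X ≤ 4).
  k=0: C(35,0)·0.23^0·0.77^35 = 0.000106
  k=1: C(35,1)·0.23^1·0.77^34 = 0.001113
  k=2: C(35,2)·0.23^2·0.77^33 = 0.005652
  k=3: C(35,3)·0.23^3·0.77^32 = 0.018569
  k=4: C(35,4)·0.23^4·0.77^31 = 0.044373
1 − 0.069814 = 0.930186

0.9302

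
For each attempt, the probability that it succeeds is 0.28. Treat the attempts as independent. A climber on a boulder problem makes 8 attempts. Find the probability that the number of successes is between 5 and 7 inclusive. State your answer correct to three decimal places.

0.044

X ~ Binomial(8, 0.28); P(5 ≤ X ≤ 7) = Σ C(8,k) p^k (1−p)^(8−k) over k:
  k=5: C(8,5)·0.28^5·0.72^3 = 0.03597
  k=6: C(8,6)·0.28^6·0.72^2 = 0.00699
  k=7: C(8,7)·0.28^7·0.72^1 = 0.00078
Total = 0.04374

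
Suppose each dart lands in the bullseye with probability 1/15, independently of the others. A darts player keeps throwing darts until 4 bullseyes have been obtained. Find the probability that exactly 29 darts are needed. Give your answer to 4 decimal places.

Y = trial on which the fourth success occurs; negative binomial, r=4, p=0.066667.
P(Y=29) = C(28,3) · p^4 · (1−p)^25
= 3276 · 1.9753e-05 · 0.1782 = 0.011532

0.0115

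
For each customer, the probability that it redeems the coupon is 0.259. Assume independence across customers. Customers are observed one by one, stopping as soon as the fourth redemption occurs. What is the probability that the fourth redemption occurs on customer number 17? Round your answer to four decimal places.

0.0512

Y = trial on which the fourth success occurs; negative binomial, r=4, p=0.259.
P(Y=17) = C(16,3) · p^4 · (1−p)^13
= 560 · 0.0044999 · 0.020307 = 0.051171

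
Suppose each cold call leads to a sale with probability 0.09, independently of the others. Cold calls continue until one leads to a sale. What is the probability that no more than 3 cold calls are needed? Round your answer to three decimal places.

Y = number of cold calls to the first success; geometric, p = 0.09.
P(Y ≤ 3) = 1 − (1−p)^3 = 1 − 0.75357 = 0.24643

0.246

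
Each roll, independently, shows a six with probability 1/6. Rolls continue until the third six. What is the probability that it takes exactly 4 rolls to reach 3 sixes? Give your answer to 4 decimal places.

0.0116

Y = trial on which the third success occurs; negative binomial, r=3, p=0.166667.
P(Y=4) = C(3,2) · p^3 · (1−p)^1
= 3 · 0.0046296 · 0.83333 = 0.011574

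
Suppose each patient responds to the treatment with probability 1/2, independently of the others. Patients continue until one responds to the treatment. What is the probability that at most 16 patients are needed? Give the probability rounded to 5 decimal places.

0.99998

Y = number of patients to the first success; geometric, p = 0.50.
P(Y ≤ 16) = 1 − (1−p)^16 = 1 − 0.0000153 = 0.9999847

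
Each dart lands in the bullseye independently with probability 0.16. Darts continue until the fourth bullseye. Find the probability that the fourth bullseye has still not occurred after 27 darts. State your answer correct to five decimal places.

0.35288

Needing more than 27 darts ⇔ fewer than 4 successes in the first 27. With X ~ Binomial(27, 0.16), P(Y > 27) = P(X ≤ 3).
  k=0: C(27,0)·0.16^0·0.84^27 = 0.0090269
  k=1: C(27,1)·0.16^1·0.84^26 = 0.0464243
  k=2: C(27,2)·0.16^2·0.84^25 = 0.1149554
  k=3: C(27,3)·0.16^3·0.84^24 = 0.1824688
P(X ≤ 3) = 0.3528754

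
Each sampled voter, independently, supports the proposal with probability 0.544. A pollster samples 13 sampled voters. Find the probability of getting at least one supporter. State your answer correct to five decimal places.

0.99996

P(at least one) = 1 − P(none) = 1 − (1 − 0.544)^13
= 1 − 0.0000369 = 0.9999631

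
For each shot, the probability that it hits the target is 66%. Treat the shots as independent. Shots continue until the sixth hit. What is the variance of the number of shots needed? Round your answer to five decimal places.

4.68320

Y = total shots until the sixth success; negative binomial with r=6, p=0.66.
Var(Y) = r(1−p)/p² = 6·0.34 / 0.66² = 4.6831956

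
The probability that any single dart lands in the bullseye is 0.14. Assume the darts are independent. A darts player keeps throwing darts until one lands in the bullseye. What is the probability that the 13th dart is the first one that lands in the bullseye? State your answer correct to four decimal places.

0.0229

Geometric (trials to first success), p = 0.14.
P(Y = 13) = (1−p)^12 · p = 0.16367 · 0.14 = 0.022914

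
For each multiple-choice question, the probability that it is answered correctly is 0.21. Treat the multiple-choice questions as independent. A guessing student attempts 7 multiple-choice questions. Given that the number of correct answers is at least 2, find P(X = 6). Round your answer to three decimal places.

X ~ Binomial(7, 0.21). Want P(X=6 | X≥2) = P(X=6) / P(X≥2).
P(X=6) = C(7,6)·0.21^6·0.79^1 = 0.00047
P(X≥2) = 1 − 0.19204 − 0.35734 = 0.45062
Ratio = 0.00047 / 0.45062 = 0.00105

0.001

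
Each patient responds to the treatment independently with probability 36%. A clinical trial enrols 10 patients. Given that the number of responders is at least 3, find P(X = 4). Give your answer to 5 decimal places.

X ~ Binomial(10, 0.36). Want P(X=4 | X≥3) = P(X=4) / P(X≥3).
P(X=4) = C(10,4)·0.36^4·0.64^6 = 0.2423869
P(X≥3) = 1 − 0.0115292 − 0.0648518 − 0.1641562 = 0.7594627
Ratio = 0.2423869 / 0.7594627 = 0.3191557

0.31916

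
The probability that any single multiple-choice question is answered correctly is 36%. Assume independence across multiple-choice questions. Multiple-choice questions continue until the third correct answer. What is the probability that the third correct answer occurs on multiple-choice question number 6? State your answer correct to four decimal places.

0.1223

Y = trial on which the third success occurs; negative binomial, r=3, p=0.36.
P(Y=6) = C(5,2) · p^3 · (1−p)^3
= 10 · 0.046656 · 0.26214 = 0.122306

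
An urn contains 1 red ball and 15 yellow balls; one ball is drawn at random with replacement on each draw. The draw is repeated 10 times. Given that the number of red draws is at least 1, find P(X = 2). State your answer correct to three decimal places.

0.221

X ~ Binomial(10, 0.0625). Want P(X=2 | X≥1) = P(X=2) / P(X≥1).
P(X=2) = C(10,2)·0.0625^2·0.9375^8 = 0.10489
P(X≥1) = 1 − 0.52446 = 0.47554
Ratio = 0.10489 / 0.47554 = 0.22057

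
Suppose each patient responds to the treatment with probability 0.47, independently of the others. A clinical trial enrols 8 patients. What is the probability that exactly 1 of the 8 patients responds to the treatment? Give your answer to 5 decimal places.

X ~ Binomial(n=8, p=0.47).
P(X=1) = C(8,1) · p^1 · (1−p)^7
= 8 · 0.47 · 0.011747 = 0.0441691

0.04417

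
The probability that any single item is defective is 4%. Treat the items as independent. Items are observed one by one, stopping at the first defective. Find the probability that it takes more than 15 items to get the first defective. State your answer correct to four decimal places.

0.5421

Y = number of items to the first success; geometric, p = 0.04.
P(Y > 15) = P(first 15 all fail) = (1−p)^15 = 0.542086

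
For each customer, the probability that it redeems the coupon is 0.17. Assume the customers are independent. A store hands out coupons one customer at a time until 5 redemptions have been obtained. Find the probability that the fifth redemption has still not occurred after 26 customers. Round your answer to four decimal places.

Needing more than 26 customers ⇔ fewer than 5 successes in the first 26. With X ~ Binomial(26, 0.17), P(Y > 26) = P(X ≤ 4).
  k=0: C(26,0)·0.17^0·0.83^26 = 0.007871
  k=1: C(26,1)·0.17^1·0.83^25 = 0.041915
  k=2: C(26,2)·0.17^2·0.83^24 = 0.107314
  k=3: C(26,3)·0.17^3·0.83^23 = 0.175839
  k=4: C(26,4)·0.17^4·0.83^22 = 0.207088
P(X ≤ 4) = 0.540028

0.5400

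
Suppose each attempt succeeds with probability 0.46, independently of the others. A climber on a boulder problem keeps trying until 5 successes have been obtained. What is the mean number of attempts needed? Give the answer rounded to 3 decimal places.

Y = total attempts until the fifth success; negative binomial with r=5, p=0.46.
E[Y] = r / p = 5 / 0.46 = 10.86957

10.870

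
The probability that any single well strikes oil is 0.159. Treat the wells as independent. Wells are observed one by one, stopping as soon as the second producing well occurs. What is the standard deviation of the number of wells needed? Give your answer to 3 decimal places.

8.157

Y = total wells until the second success; negative binomial with r=2, p=0.159.
SD(Y) = √[r(1−p)/p²] = √(66.53218) = 8.15673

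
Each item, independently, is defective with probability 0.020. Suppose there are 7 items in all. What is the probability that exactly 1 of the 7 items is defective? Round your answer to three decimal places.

0.124

X ~ Binomial(n=7, p=0.02).
P(X=1) = C(7,1) · p^1 · (1−p)^6
= 7 · 0.02 · 0.88584 = 0.12402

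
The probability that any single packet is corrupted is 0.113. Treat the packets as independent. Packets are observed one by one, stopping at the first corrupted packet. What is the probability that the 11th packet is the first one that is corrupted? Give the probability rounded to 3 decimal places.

Geometric (trials to first success), p = 0.113.
P(Y = 11) = (1−p)^10 · p = 0.30146 · 0.113 = 0.03407

0.034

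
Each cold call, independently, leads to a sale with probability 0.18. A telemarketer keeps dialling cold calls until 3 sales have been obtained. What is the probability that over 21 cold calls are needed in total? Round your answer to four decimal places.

0.2437

Needing more than 21 cold calls ⇔ fewer than 3 successes in the first 21. With X ~ Binomial(21, 0.18), P(Y > 21) = P(X ≤ 2).
  k=0: C(21,0)·0.18^0·0.82^21 = 0.015491
  k=1: C(21,1)·0.18^1·0.82^20 = 0.071412
  k=2: C(21,2)·0.18^2·0.82^19 = 0.156757
P(X ≤ 2) = 0.243660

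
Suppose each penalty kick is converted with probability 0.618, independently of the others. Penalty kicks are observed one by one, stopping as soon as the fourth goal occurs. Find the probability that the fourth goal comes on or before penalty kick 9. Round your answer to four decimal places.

0.9194

Finishing within 9 penalty kicks ⇔ at least 4 successes in the first 9. With X ~ Binomial(9, 0.618), P(Y ≤ 9) = 1 − P(X ≤ 3).
  k=0: C(9,0)·0.618^0·0.382^9 = 0.000173
  k=1: C(9,1)·0.618^1·0.382^8 = 0.002522
  k=2: C(9,2)·0.618^2·0.382^7 = 0.016320
  k=3: C(9,3)·0.618^3·0.382^6 = 0.061606
1 − 0.080622 = 0.919378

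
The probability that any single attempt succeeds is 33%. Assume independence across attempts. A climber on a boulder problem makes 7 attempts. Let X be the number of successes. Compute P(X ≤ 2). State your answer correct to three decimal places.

X ~ Binomial(7, 0.33); P(X ≤ 2) = Σ C(7,k) p^k (1−p)^(7−k) over k:
  k=0: C(7,0)·0.33^0·0.67^7 = 0.06061
  k=1: C(7,1)·0.33^1·0.67^6 = 0.20896
  k=2: C(7,2)·0.33^2·0.67^5 = 0.30876
Total = 0.57833

0.578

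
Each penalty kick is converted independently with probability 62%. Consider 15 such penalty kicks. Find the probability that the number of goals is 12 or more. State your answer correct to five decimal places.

0.11872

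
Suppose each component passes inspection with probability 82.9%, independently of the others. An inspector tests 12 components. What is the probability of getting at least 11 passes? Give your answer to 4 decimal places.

X ~ Binomial(12, 0.829); P(X ≥ 11) = Σ C(12,k) p^k (1−p)^(12−k) over k:
  k=11: C(12,11)·0.829^11·0.171^1 = 0.260782
  k=12: C(12,12)·0.829^12·0.171^0 = 0.105355
Total = 0.366137

0.3661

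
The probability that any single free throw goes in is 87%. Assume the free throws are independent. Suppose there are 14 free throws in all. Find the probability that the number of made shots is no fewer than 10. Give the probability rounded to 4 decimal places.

0.9731

X ~ Binomial(14, 0.87); P(X ≥ 10) = Σ C(14,k) p^k (1−p)^(14−k) over k:
  k=10: C(14,10)·0.87^10·0.13^4 = 0.071023
  k=11: C(14,11)·0.87^11·0.13^3 = 0.172840
  k=12: C(14,12)·0.87^12·0.13^2 = 0.289174
  k=13: C(14,13)·0.87^13·0.13^1 = 0.297729
  k=14: C(14,14)·0.87^14·0.13^0 = 0.142321
Total = 0.973087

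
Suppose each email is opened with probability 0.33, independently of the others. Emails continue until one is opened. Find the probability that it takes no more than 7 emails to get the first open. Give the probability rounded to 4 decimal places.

Y = number of emails to the first success; geometric, p = 0.33.
P(Y ≤ 7) = 1 − (1−p)^7 = 1 − 0.060607 = 0.939393

0.9394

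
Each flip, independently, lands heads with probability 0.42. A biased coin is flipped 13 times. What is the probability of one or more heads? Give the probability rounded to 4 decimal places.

0.9992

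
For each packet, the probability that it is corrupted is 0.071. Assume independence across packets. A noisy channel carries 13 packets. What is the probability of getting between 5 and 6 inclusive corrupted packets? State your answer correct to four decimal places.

0.0014

X ~ Binomial(13, 0.071); P(5 ≤ X ≤ 6) = Σ C(13,k) p^k (1−p)^(13−k) over k:
  k=5: C(13,5)·0.071^5·0.929^8 = 0.001288
  k=6: C(13,6)·0.071^6·0.929^7 = 0.000131
Total = 0.001420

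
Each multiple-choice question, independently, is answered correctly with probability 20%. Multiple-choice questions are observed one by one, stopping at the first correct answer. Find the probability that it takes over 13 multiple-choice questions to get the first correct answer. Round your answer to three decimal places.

0.055

Y = number of multiple-choice questions to the first success; geometric, p = 0.20.
P(Y > 13) = P(first 13 all fail) = (1−p)^13 = 0.05498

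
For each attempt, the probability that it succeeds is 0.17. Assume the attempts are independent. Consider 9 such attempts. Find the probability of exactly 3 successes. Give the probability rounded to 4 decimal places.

X ~ Binomial(n=9, p=0.17).
P(X=3) = C(9,3) · p^3 · (1−p)^6
= 84 · 0.004913 · 0.32694 = 0.134926

0.1349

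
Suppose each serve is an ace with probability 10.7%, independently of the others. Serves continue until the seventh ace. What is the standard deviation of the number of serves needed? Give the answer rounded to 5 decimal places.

23.36636

Y = total serves until the seventh success; negative binomial with r=7, p=0.107.
SD(Y) = √[r(1−p)/p²] = √(545.9865490) = 23.3663551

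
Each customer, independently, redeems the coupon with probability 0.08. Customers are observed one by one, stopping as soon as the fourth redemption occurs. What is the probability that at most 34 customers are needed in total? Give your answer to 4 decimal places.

0.2875

Finishing within 34 customers ⇔ at least 4 successes in the first 34. With X ~ Binomial(34, 0.08), P(Y ≤ 34) = 1 − P(X ≤ 3).
  k=0: C(34,0)·0.08^0·0.92^34 = 0.058720
  k=1: C(34,1)·0.08^1·0.92^33 = 0.173607
  k=2: C(34,2)·0.08^2·0.92^32 = 0.249088
  k=3: C(34,3)·0.08^3·0.92^31 = 0.231038
1 − 0.712454 = 0.287546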